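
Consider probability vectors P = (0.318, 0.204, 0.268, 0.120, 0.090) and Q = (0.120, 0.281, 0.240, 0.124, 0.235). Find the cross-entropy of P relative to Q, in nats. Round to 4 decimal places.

H(P,Q) = −Σ p·ln q.
  −0.318·ln(0.120) = 0.67424
  −0.204·ln(0.281) = 0.25896
  −0.268·ln(0.240) = 0.38247
  −0.120·ln(0.124) = 0.25050
  −0.090·ln(0.235) = 0.13034
H(P,Q) = 1.6965 nats.

1.6965 nats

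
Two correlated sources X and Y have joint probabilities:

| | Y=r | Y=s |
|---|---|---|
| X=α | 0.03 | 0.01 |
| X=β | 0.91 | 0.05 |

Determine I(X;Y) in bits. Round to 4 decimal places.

Marginals: p(X) = (0.0400, 0.9600), p(Y) = (0.9400, 0.0600).
I(X;Y) = Σ p(x,y)·log₂[p(x,y)/(p(x)p(y))].
  (α,r): 0.03·log₂(0.7979) = -0.00977
  (α,s): 0.01·log₂(4.1667) = 0.02059
  (β,r): 0.91·log₂(1.0084) = 0.01101
  (β,s): 0.05·log₂(0.8681) = -0.01021
Sum = 0.0116 bits.

0.0116 bits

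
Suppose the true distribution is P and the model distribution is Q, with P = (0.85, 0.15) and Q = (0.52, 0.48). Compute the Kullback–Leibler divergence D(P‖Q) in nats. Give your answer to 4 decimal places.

D(P‖Q) = Σ p·ln(p/q).
  0.85·ln(0.85/0.52) = 0.41770
  0.15·ln(0.15/0.48) = -0.17447
D(P‖Q) = 0.2432 nats.

0.2432 nats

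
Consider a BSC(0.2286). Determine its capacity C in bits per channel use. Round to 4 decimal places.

Binary symmetric channel: C = 1 − h₂(ε) where h₂ is the binary entropy function.
h₂(0.2286) = −0.2286·log₂0.2286 − 0.7714·log₂0.7714 = 0.7756.
C = 1 − 0.7756 = 0.2244 bits per channel use.

0.2244 bits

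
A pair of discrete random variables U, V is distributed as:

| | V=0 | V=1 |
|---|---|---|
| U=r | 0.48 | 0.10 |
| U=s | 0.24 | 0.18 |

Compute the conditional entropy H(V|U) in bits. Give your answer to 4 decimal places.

Marginals: p(U) = (0.5800, 0.4200), p(V) = (0.7200, 0.2800).
H(V|U) = Σ p(U) · H(V|U=·).
  U=r: p=0.5800, H(V|U=r) = 0.6632
  U=s: p=0.4200, H(V|U=s) = 0.9852
Weighted sum = 0.7984 bits.

0.7984 bits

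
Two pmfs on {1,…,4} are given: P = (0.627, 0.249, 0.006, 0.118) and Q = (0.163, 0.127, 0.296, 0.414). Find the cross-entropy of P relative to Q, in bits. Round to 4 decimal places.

2.5429 bits

H(P,Q) = −Σ p·log₂ q.
  −0.627·log₂(0.163) = 1.64089
  −0.249·log₂(0.127) = 0.74130
  −0.006·log₂(0.296) = 0.01054
  −0.118·log₂(0.414) = 0.15013
H(P,Q) = 2.5429 bits.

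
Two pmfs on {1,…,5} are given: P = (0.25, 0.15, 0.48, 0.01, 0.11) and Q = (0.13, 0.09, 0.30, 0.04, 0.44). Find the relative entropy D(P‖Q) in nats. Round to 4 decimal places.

D(P‖Q) = Σ p·ln(p/q).
  0.25·ln(0.25/0.13) = 0.16348
  0.15·ln(0.15/0.09) = 0.07662
  0.48·ln(0.48/0.30) = 0.22560
  0.01·ln(0.01/0.04) = -0.01386
  0.11·ln(0.11/0.44) = -0.15249
D(P‖Q) = 0.2994 nats.

0.2994 nats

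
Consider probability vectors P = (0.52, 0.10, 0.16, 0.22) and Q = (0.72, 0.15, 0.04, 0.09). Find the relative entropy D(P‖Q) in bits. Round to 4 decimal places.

0.3011 bits

D(P‖Q) = Σ p·log₂(p/q).
  0.52·log₂(0.52/0.72) = -0.24413
  0.10·log₂(0.10/0.15) = -0.05850
  0.16·log₂(0.16/0.04) = 0.32000
  0.22·log₂(0.22/0.09) = 0.28369
D(P‖Q) = 0.3011 bits.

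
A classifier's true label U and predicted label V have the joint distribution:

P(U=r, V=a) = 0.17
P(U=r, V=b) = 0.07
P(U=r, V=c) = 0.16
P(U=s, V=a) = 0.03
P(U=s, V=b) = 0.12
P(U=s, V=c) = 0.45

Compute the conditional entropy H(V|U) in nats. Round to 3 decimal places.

Marginals: p(U) = (0.4000, 0.6000), p(V) = (0.2000, 0.1900, 0.6100).
H(V|U) = Σ p(U) · H(V|U=·).
  U=r: p=0.4000, H(V|U=r) = 1.0352
  U=s: p=0.6000, H(V|U=s) = 0.6874
Weighted sum = 0.827 nats.

0.827 nats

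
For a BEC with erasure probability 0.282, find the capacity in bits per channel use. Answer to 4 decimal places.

Binary erasure channel: capacity C = 1 − ε.
C = 1 − 0.282 = 0.7180 bits per channel use.

0.7180 bits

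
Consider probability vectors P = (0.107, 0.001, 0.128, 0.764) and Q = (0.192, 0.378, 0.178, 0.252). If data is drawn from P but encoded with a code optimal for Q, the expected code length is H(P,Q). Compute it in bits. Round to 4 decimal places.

2.0941 bits

H(P,Q) = −Σ p·log₂ q.
  −0.107·log₂(0.192) = 0.25475
  −0.001·log₂(0.378) = 0.00140
  −0.128·log₂(0.178) = 0.31873
  −0.764·log₂(0.252) = 1.51922
H(P,Q) = 2.0941 bits.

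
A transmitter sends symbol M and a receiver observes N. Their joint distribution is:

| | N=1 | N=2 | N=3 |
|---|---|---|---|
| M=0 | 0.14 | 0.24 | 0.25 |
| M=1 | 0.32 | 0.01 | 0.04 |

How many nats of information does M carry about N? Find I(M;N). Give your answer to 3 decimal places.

Marginals: p(M) = (0.6300, 0.3700), p(N) = (0.4600, 0.2500, 0.2900).
I(M;N) = Σ p(x,y)·ln[p(x,y)/(p(x)p(y))].
  (0,1): 0.14·ln(0.4831) = -0.1019
  (0,2): 0.24·ln(1.5238) = 0.1011
  (0,3): 0.25·ln(1.3684) = 0.0784
  (1,1): 0.32·ln(1.8801) = 0.2020
  (1,2): 0.01·ln(0.1081) = -0.0222
  (1,3): 0.04·ln(0.3728) = -0.0395
Sum = 0.218 nats.

0.218 nats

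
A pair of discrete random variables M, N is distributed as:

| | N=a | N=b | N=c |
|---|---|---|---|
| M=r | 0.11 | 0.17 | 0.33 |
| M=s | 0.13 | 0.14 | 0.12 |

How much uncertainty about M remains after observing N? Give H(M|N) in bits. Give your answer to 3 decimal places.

Chain rule: H(M|N) = H(M,N) − H(N).
Marginals: p(M) = (0.6100, 0.3900), p(N) = (0.2400, 0.3100, 0.4500).
H(M,N) = 2.4595 bits; H(N) = 1.5363 bits.
H(M|N) = 2.4595 − 1.5363 = 0.923 bits.

0.923 bits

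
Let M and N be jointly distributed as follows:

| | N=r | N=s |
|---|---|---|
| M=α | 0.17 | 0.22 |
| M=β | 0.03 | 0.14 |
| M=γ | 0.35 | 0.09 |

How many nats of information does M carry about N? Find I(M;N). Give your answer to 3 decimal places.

Marginals: p(M) = (0.3900, 0.1700, 0.4400), p(N) = (0.5500, 0.4500).
I(M;N) = H(M) + H(N) − H(M,N).
H(M) = 1.0297, H(N) = 0.6881, H(M,N) = 1.5989.
I(M;N) = 1.0297 + 0.6881 − 1.5989 = 0.119 nats.

0.119 nats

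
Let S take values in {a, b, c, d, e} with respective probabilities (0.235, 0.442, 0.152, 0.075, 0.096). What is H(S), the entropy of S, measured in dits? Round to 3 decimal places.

H(S) = −Σ p·log₁₀ p.
  −(0.235)·log₁₀(0.235) = 0.1478
  −(0.442)·log₁₀(0.442) = 0.1567
  −(0.152)·log₁₀(0.152) = 0.1244
  −(0.075)·log₁₀(0.075) = 0.0844
  −(0.096)·log₁₀(0.096) = 0.0977
Sum: 0.1478 + 0.1567 + 0.1244 + 0.0844 + 0.0977 = 0.611 dits.

0.611 dits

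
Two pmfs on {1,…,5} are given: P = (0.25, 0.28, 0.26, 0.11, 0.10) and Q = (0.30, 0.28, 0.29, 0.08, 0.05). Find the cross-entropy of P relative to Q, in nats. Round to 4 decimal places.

H(P,Q) = −Σ p·ln q.
  −0.25·ln(0.30) = 0.30099
  −0.28·ln(0.28) = 0.35643
  −0.26·ln(0.29) = 0.32185
  −0.11·ln(0.08) = 0.27783
  −0.10·ln(0.05) = 0.29957
H(P,Q) = 1.5567 nats.

1.5567 nats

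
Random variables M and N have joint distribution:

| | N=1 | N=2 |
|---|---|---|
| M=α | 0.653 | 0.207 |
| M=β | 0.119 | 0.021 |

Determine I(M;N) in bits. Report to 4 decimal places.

0.0044 bits

Marginals: p(M) = (0.8600, 0.1400), p(N) = (0.7720, 0.2280).
I(M;N) = H(M) + H(N) − H(M,N).
H(M) = 0.5842, H(N) = 0.7745, H(M,N) = 1.3543.
I(M;N) = 0.5842 + 0.7745 − 1.3543 = 0.0044 bits.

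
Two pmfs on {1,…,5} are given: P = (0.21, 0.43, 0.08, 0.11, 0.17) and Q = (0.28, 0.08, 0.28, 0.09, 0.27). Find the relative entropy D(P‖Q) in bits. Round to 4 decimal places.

D(P‖Q) = Σ p·log₂(p/q).
  0.21·log₂(0.21/0.28) = -0.08716
  0.43·log₂(0.43/0.08) = 1.04329
  0.08·log₂(0.08/0.28) = -0.14459
  0.11·log₂(0.11/0.09) = 0.03185
  0.17·log₂(0.17/0.27) = -0.11346
D(P‖Q) = 0.7299 bits.

0.7299 bits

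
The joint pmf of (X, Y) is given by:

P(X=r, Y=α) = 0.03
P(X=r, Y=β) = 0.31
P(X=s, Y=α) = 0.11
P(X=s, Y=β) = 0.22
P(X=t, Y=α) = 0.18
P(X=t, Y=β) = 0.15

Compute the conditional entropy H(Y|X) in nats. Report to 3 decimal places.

Marginals: p(X) = (0.3400, 0.3300, 0.3300), p(Y) = (0.3200, 0.6800).
H(Y|X) = Σ p(X) · H(Y|X=·).
  X=r: p=0.3400, H(Y|X=r) = 0.2984
  X=s: p=0.3300, H(Y|X=s) = 0.6365
  X=t: p=0.3300, H(Y|X=t) = 0.6890
Weighted sum = 0.539 nats.

0.539 nats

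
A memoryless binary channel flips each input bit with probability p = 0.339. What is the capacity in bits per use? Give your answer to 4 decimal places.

0.0761 bits

Binary symmetric channel: C = 1 − h₂(ε) where h₂ is the binary entropy function.
h₂(0.339) = −0.339·log₂0.339 − 0.661·log₂0.661 = 0.9239.
C = 1 − 0.9239 = 0.0761 bits per channel use.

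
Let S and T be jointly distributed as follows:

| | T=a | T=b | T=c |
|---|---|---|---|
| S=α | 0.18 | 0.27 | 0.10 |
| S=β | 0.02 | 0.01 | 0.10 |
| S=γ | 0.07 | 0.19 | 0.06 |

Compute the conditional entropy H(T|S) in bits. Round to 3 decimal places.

1.383 bits

Marginals: p(S) = (0.5500, 0.1300, 0.3200), p(T) = (0.2700, 0.4700, 0.2600).
H(T|S) = Σ p(S) · H(T|S=·).
  S=α: p=0.5500, H(T|S=α) = 1.4785
  S=β: p=0.1300, H(T|S=β) = 0.9913
  S=γ: p=0.3200, H(T|S=γ) = 1.3790
Weighted sum = 1.383 bits.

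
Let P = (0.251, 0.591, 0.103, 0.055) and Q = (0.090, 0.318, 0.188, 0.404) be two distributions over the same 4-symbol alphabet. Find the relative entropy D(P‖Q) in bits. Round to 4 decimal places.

D(P‖Q) = Σ p·log₂(p/q).
  0.251·log₂(0.251/0.090) = 0.37140
  0.591·log₂(0.591/0.318) = 0.52843
  0.103·log₂(0.103/0.188) = -0.08941
  0.055·log₂(0.055/0.404) = -0.15823
D(P‖Q) = 0.6522 bits.

0.6522 bits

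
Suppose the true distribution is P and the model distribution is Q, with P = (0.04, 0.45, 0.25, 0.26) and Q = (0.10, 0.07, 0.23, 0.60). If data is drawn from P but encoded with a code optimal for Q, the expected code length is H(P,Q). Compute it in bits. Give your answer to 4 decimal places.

H(P,Q) = −Σ p·log₂ q.
  −0.04·log₂(0.10) = 0.13288
  −0.45·log₂(0.07) = 1.72643
  −0.25·log₂(0.23) = 0.53007
  −0.26·log₂(0.60) = 0.19161
H(P,Q) = 2.5810 bits.

2.5810 bits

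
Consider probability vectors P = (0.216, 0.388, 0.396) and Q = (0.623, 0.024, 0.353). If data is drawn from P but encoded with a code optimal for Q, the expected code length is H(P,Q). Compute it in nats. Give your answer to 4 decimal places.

H(P,Q) = −Σ p·ln q.
  −0.216·ln(0.623) = 0.10221
  −0.388·ln(0.024) = 1.44712
  −0.396·ln(0.353) = 0.41235
H(P,Q) = 1.9617 nats.

1.9617 nats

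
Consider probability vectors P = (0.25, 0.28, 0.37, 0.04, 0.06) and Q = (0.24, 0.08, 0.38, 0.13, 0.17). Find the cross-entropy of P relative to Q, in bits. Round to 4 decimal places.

2.3226 bits

H(P,Q) = −Σ p·log₂ q.
  −0.25·log₂(0.24) = 0.51472
  −0.28·log₂(0.08) = 1.02028
  −0.37·log₂(0.38) = 0.51649
  −0.04·log₂(0.13) = 0.11774
  −0.06·log₂(0.17) = 0.15338
H(P,Q) = 2.3226 bits.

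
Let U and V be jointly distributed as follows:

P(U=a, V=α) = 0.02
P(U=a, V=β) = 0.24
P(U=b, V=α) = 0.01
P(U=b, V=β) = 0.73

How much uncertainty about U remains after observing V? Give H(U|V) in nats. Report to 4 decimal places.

Marginals: p(U) = (0.2600, 0.7400), p(V) = (0.0300, 0.9700).
H(U|V) = Σ p(V) · H(U|V=·).
  V=α: p=0.0300, H(U|V=α) = 0.6365
  V=β: p=0.9700, H(U|V=β) = 0.5595
Weighted sum = 0.5618 nats.

0.5618 nats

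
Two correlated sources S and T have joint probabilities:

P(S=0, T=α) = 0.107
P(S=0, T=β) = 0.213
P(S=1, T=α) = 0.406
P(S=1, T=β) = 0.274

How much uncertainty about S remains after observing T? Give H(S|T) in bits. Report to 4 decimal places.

Chain rule: H(S|T) = H(S,T) − H(T).
Marginals: p(S) = (0.3200, 0.6800), p(T) = (0.5130, 0.4870).
H(S,T) = 1.8600 bits; H(T) = 0.9995 bits.
H(S|T) = 1.8600 − 0.9995 = 0.8605 bits.

0.8605 bits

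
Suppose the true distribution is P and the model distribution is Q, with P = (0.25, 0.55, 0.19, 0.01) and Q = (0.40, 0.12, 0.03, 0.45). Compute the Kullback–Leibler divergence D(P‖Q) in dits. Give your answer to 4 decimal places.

0.4484 dits

D(P‖Q) = Σ p·log₁₀(p/q).
  0.25·log₁₀(0.25/0.40) = -0.05103
  0.55·log₁₀(0.55/0.12) = 0.36365
  0.19·log₁₀(0.19/0.03) = 0.15231
  0.01·log₁₀(0.01/0.45) = -0.01653
D(P‖Q) = 0.4484 dits.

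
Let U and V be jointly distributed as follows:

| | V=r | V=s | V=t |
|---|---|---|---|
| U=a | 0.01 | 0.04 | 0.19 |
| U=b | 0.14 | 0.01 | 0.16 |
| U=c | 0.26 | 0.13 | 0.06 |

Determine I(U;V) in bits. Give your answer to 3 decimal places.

Marginals: p(U) = (0.2400, 0.3100, 0.4500), p(V) = (0.4100, 0.1800, 0.4100).
I(U;V) = Σ p(x,y)·log₂[p(x,y)/(p(x)p(y))].
  (a,r): 0.01·log₂(0.1016) = -0.0330
  (a,s): 0.04·log₂(0.9259) = -0.0044
  (a,t): 0.19·log₂(1.9309) = 0.1804
  (b,r): 0.14·log₂(1.1015) = 0.0195
  (b,s): 0.01·log₂(0.1792) = -0.0248
  (b,t): 0.16·log₂(1.2589) = 0.0531
  (c,r): 0.26·log₂(1.4092) = 0.1287
  (c,s): 0.13·log₂(1.6049) = 0.0887
  (c,t): 0.06·log₂(0.3252) = -0.0972
Sum = 0.311 bits.

0.311 bits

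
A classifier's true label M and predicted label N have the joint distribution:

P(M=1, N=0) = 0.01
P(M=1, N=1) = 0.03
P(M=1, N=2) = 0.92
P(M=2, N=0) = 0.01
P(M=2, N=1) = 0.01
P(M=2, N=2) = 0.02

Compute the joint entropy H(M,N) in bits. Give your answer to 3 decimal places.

0.575 bits

H(M,N) = −Σ p(x,y)·log₂ p(x,y) over all 6 cells.
  cell (1,0): −0.01·log₂0.01 = 0.0664
  cell (1,1): −0.03·log₂0.03 = 0.1518
  cell (1,2): −0.92·log₂0.92 = 0.1107
  cell (2,0): −0.01·log₂0.01 = 0.0664
  cell (2,1): −0.01·log₂0.01 = 0.0664
  cell (2,2): −0.02·log₂0.02 = 0.1129
Sum = 0.575 bits.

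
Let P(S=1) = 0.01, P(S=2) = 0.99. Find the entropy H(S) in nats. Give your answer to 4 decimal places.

0.0560 nats

H(S) = −Σ p·ln p.
  −(0.01)·ln(0.01) = 0.04605
  −(0.99)·ln(0.99) = 0.00995
Sum: 0.04605 + 0.00995 = 0.0560 nats.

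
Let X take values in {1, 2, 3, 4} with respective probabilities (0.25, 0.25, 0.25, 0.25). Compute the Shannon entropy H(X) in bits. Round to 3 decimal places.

H(X) = −Σ p·log₂ p.
  −(0.25)·log₂(0.25) = 0.5000
  −(0.25)·log₂(0.25) = 0.5000
  −(0.25)·log₂(0.25) = 0.5000
  −(0.25)·log₂(0.25) = 0.5000
Sum: 0.5000 + 0.5000 + 0.5000 + 0.5000 = 2.000 bits.

2.000 bits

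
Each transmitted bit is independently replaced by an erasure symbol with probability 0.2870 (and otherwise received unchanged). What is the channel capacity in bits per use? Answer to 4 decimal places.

0.7130 bits

Binary erasure channel: capacity C = 1 − ε.
C = 1 − 0.2870 = 0.7130 bits per channel use.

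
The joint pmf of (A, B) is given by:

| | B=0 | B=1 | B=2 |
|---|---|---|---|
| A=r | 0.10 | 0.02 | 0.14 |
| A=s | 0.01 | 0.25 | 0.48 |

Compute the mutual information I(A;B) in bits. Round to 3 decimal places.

Marginals: p(A) = (0.2600, 0.7400), p(B) = (0.1100, 0.2700, 0.6200).
I(A;B) = H(A) + H(B) − H(A,B).
H(A) = 0.8267, H(B) = 1.2879, H(A,B) = 1.9169.
I(A;B) = 0.8267 + 1.2879 − 1.9169 = 0.198 bits.

0.198 bits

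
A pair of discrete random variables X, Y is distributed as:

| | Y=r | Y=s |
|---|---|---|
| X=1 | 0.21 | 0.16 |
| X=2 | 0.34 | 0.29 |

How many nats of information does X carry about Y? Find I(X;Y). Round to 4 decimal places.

0.0004 nats

Marginals: p(X) = (0.3700, 0.6300), p(Y) = (0.5500, 0.4500).
I(X;Y) = Σ p(x,y)·ln[p(x,y)/(p(x)p(y))].
  (1,r): 0.21·ln(1.0319) = 0.00660
  (1,s): 0.16·ln(0.9610) = -0.00637
  (2,r): 0.34·ln(0.9812) = -0.00644
  (2,s): 0.29·ln(1.0229) = 0.00657
Sum = 0.0004 nats.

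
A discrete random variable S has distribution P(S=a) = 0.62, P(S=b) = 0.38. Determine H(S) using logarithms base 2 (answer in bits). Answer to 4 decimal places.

H(S) = −Σ p·log₂ p.
  −(0.62)·log₂(0.62) = 0.42759
  −(0.38)·log₂(0.38) = 0.53045
Sum: 0.42759 + 0.53045 = 0.9580 bits.

0.9580 bits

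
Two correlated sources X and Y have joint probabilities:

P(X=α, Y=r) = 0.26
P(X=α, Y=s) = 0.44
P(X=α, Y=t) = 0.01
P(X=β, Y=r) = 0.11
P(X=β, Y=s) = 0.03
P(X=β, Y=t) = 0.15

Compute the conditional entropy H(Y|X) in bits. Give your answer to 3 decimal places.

1.137 bits

Chain rule: H(Y|X) = H(X,Y) − H(X).
Marginals: p(X) = (0.7100, 0.2900), p(Y) = (0.3700, 0.4700, 0.1600).
H(X,Y) = 2.0055 bits; H(X) = 0.8687 bits.
H(Y|X) = 2.0055 − 0.8687 = 1.137 bits.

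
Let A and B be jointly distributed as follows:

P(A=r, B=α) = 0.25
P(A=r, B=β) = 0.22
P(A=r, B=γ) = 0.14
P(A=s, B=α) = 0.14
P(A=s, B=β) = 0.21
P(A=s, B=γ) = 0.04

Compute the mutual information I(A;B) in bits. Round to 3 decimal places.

0.030 bits

Marginals: p(A) = (0.6100, 0.3900), p(B) = (0.3900, 0.4300, 0.1800).
I(A;B) = Σ p(x,y)·log₂[p(x,y)/(p(x)p(y))].
  (r,α): 0.25·log₂(1.0509) = 0.0179
  (r,β): 0.22·log₂(0.8387) = -0.0558
  (r,γ): 0.14·log₂(1.2750) = 0.0491
  (s,α): 0.14·log₂(0.9204) = -0.0167
  (s,β): 0.21·log₂(1.2522) = 0.0681
  (s,γ): 0.04·log₂(0.5698) = -0.0325
Sum = 0.030 bits.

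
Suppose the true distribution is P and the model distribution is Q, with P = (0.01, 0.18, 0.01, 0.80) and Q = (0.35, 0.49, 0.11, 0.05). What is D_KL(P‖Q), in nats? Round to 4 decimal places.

1.9783 nats

D(P‖Q) = Σ p·ln(p/q).
  0.01·ln(0.01/0.35) = -0.03555
  0.18·ln(0.18/0.49) = -0.18026
  0.01·ln(0.01/0.11) = -0.02398
  0.80·ln(0.80/0.05) = 2.21807
D(P‖Q) = 1.9783 nats.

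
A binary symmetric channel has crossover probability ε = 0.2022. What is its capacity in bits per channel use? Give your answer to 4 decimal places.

Binary symmetric channel: C = 1 − h₂(ε) where h₂ is the binary entropy function.
h₂(0.2022) = −0.2022·log₂0.2022 − 0.7978·log₂0.7978 = 0.7263.
C = 1 − 0.7263 = 0.2737 bits per channel use.

0.2737 bits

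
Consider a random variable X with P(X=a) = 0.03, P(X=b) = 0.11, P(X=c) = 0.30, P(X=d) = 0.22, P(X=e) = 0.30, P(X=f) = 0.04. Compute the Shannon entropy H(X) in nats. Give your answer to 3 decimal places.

H(X) = −Σ p·ln p.
  −(0.03)·ln(0.03) = 0.1052
  −(0.11)·ln(0.11) = 0.2428
  −(0.30)·ln(0.30) = 0.3612
  −(0.22)·ln(0.22) = 0.3331
  −(0.30)·ln(0.30) = 0.3612
  −(0.04)·ln(0.04) = 0.1288
Sum: 0.1052 + 0.2428 + 0.3612 + 0.3331 + 0.3612 + 0.1288 = 1.532 nats.

1.532 nats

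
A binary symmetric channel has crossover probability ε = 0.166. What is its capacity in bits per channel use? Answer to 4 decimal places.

Binary symmetric channel: C = 1 − h₂(ε) where h₂ is the binary entropy function.
h₂(0.166) = −0.166·log₂0.166 − 0.834·log₂0.834 = 0.6485.
C = 1 − 0.6485 = 0.3515 bits per channel use.

0.3515 bits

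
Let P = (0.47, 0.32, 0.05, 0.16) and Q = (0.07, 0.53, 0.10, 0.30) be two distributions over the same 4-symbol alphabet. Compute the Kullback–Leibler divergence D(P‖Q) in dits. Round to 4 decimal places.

D(P‖Q) = Σ p·log₁₀(p/q).
  0.47·log₁₀(0.47/0.07) = 0.38869
  0.32·log₁₀(0.32/0.53) = -0.07012
  0.05·log₁₀(0.05/0.10) = -0.01505
  0.16·log₁₀(0.16/0.30) = -0.04368
D(P‖Q) = 0.2598 dits.

0.2598 dits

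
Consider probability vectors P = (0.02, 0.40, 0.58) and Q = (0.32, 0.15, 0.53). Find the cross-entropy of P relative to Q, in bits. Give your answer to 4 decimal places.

1.6589 bits

H(P,Q) = −Σ p·log₂ q.
  −0.02·log₂(0.32) = 0.03288
  −0.40·log₂(0.15) = 1.09479
  −0.58·log₂(0.53) = 0.53124
H(P,Q) = 1.6589 bits.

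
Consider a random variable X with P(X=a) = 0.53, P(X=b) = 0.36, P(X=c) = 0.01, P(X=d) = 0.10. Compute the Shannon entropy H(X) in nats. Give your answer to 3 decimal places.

H(X) = −Σ p·ln p.
  −(0.53)·ln(0.53) = 0.3365
  −(0.36)·ln(0.36) = 0.3678
  −(0.01)·ln(0.01) = 0.0461
  −(0.10)·ln(0.10) = 0.2303
Sum: 0.3365 + 0.3678 + 0.0461 + 0.2303 = 0.981 nats.

0.981 nats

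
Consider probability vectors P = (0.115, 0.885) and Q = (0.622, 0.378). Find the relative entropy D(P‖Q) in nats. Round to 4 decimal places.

D(P‖Q) = Σ p·ln(p/q).
  0.115·ln(0.115/0.622) = -0.19412
  0.885·ln(0.885/0.378) = 0.75286
D(P‖Q) = 0.5587 nats.

0.5587 nats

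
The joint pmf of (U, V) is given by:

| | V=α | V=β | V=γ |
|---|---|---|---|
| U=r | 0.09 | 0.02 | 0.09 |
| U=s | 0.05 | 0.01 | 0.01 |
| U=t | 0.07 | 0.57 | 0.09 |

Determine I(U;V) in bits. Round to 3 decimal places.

Marginals: p(U) = (0.2000, 0.0700, 0.7300), p(V) = (0.2100, 0.6000, 0.1900).
I(U;V) = Σ p(x,y)·log₂[p(x,y)/(p(x)p(y))].
  (r,α): 0.09·log₂(2.1429) = 0.0990
  (r,β): 0.02·log₂(0.1667) = -0.0517
  (r,γ): 0.09·log₂(2.3684) = 0.1120
  (s,α): 0.05·log₂(3.4014) = 0.0883
  (s,β): 0.01·log₂(0.2381) = -0.0207
  (s,γ): 0.01·log₂(0.7519) = -0.0041
  (t,α): 0.07·log₂(0.4566) = -0.0792
  (t,β): 0.57·log₂(1.3014) = 0.2166
  (t,γ): 0.09·log₂(0.6489) = -0.0562
Sum = 0.304 bits.

0.304 bits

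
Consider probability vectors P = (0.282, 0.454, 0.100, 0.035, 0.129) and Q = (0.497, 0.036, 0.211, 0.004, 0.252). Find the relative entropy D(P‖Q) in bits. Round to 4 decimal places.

D(P‖Q) = Σ p·log₂(p/q).
  0.282·log₂(0.282/0.497) = -0.23055
  0.454·log₂(0.454/0.036) = 1.66011
  0.100·log₂(0.100/0.211) = -0.10772
  0.035·log₂(0.035/0.004) = 0.10952
  0.129·log₂(0.129/0.252) = -0.12462
D(P‖Q) = 1.3067 bits.

1.3067 bits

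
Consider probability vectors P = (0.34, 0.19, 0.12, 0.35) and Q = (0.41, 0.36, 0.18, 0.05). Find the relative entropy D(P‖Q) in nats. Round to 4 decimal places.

0.4473 nats

D(P‖Q) = Σ p·ln(p/q).
  0.34·ln(0.34/0.41) = -0.06365
  0.19·ln(0.19/0.36) = -0.12143
  0.12·ln(0.12/0.18) = -0.04866
  0.35·ln(0.35/0.05) = 0.68107
D(P‖Q) = 0.4473 nats.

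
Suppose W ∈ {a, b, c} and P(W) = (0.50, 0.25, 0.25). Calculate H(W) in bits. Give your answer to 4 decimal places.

1.5000 bits

H(W) = −Σ p·log₂ p.
  −(0.50)·log₂(0.50) = 0.50000
  −(0.25)·log₂(0.25) = 0.50000
  −(0.25)·log₂(0.25) = 0.50000
Sum: 0.50000 + 0.50000 + 0.50000 = 1.5000 bits.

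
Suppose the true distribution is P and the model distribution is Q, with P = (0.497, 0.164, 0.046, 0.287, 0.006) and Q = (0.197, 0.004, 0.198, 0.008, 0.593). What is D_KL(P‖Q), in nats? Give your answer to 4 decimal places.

D(P‖Q) = Σ p·ln(p/q).
  0.497·ln(0.497/0.197) = 0.45992
  0.164·ln(0.164/0.004) = 0.60903
  0.046·ln(0.046/0.198) = -0.06714
  0.287·ln(0.287/0.008) = 1.02747
  0.006·ln(0.006/0.593) = -0.02756
D(P‖Q) = 2.0017 nats.

2.0017 nats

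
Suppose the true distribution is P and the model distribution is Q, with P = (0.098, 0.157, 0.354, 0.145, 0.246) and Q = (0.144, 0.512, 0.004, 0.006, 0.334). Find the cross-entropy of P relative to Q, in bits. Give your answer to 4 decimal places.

H(P,Q) = −Σ p·log₂ q.
  −0.098·log₂(0.144) = 0.27399
  −0.157·log₂(0.512) = 0.15163
  −0.354·log₂(0.004) = 2.81989
  −0.145·log₂(0.006) = 1.07022
  −0.246·log₂(0.334) = 0.38919
H(P,Q) = 4.7049 bits.

4.7049 bits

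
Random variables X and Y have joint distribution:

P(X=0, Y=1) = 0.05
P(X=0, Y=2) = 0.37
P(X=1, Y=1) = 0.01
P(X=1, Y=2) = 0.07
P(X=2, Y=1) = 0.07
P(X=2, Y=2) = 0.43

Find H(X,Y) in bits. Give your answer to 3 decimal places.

H(X,Y) = −Σ p(x,y)·log₂ p(x,y) over all 6 cells.
  cell (0,1): −0.05·log₂0.05 = 0.2161
  cell (0,2): −0.37·log₂0.37 = 0.5307
  cell (1,1): −0.01·log₂0.01 = 0.0664
  cell (1,2): −0.07·log₂0.07 = 0.2686
  cell (2,1): −0.07·log₂0.07 = 0.2686
  cell (2,2): −0.43·log₂0.43 = 0.5236
Sum = 1.874 bits.

1.874 bits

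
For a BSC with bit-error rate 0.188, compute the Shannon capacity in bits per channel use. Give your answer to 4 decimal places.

0.3027 bits

Binary symmetric channel: C = 1 − h₂(ε) where h₂ is the binary entropy function.
h₂(0.188) = −0.188·log₂0.188 − 0.812·log₂0.812 = 0.6973.
C = 1 − 0.6973 = 0.3027 bits per channel use.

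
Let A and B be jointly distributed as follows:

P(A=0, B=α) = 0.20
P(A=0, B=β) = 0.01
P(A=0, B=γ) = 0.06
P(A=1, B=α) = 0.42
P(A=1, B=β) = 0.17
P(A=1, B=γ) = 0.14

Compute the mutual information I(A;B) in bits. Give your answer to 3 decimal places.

0.047 bits

Marginals: p(A) = (0.2700, 0.7300), p(B) = (0.6200, 0.1800, 0.2000).
I(A;B) = H(A) + H(B) − H(A,B).
H(A) = 0.8415, H(B) = 1.3373, H(A,B) = 2.1317.
I(A;B) = 0.8415 + 1.3373 − 2.1317 = 0.047 bits.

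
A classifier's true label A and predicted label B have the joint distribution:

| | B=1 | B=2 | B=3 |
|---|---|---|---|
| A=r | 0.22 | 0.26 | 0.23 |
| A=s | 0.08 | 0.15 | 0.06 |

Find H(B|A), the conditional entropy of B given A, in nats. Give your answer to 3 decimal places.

1.075 nats

Marginals: p(A) = (0.7100, 0.2900), p(B) = (0.3000, 0.4100, 0.2900).
H(B|A) = Σ p(A) · H(B|A=·).
  A=r: p=0.7100, H(B|A=r) = 1.0961
  A=s: p=0.2900, H(B|A=s) = 1.0222
Weighted sum = 1.075 nats.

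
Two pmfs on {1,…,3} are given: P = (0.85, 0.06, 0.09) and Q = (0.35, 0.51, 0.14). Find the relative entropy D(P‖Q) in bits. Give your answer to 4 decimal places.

D(P‖Q) = Σ p·log₂(p/q).
  0.85·log₂(0.85/0.35) = 1.08809
  0.06·log₂(0.06/0.51) = -0.18525
  0.09·log₂(0.09/0.14) = -0.05737
D(P‖Q) = 0.8455 bits.

0.8455 bits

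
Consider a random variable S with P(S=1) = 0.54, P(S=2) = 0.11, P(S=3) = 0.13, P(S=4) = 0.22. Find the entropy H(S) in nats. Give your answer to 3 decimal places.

1.174 nats

H(S) = −Σ p·ln p.
  −(0.54)·ln(0.54) = 0.3327
  −(0.11)·ln(0.11) = 0.2428
  −(0.13)·ln(0.13) = 0.2652
  −(0.22)·ln(0.22) = 0.3331
Sum: 0.3327 + 0.2428 + 0.2652 + 0.3331 = 1.174 nats.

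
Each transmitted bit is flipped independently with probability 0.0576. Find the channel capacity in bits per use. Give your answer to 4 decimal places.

Binary symmetric channel: C = 1 − h₂(ε) where h₂ is the binary entropy function.
h₂(0.0576) = −0.0576·log₂0.0576 − 0.9424·log₂0.9424 = 0.3178.
C = 1 − 0.3178 = 0.6822 bits per channel use.

0.6822 bits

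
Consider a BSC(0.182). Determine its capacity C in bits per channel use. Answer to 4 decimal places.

Binary symmetric channel: C = 1 − h₂(ε) where h₂ is the binary entropy function.
h₂(0.182) = −0.182·log₂0.182 − 0.818·log₂0.818 = 0.6844.
C = 1 − 0.6844 = 0.3156 bits per channel use.

0.3156 bits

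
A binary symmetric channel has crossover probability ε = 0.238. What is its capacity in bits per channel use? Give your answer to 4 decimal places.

Binary symmetric channel: C = 1 − h₂(ε) where h₂ is the binary entropy function.
h₂(0.238) = −0.238·log₂0.238 − 0.762·log₂0.762 = 0.7917.
C = 1 − 0.7917 = 0.2083 bits per channel use.

0.2083 bits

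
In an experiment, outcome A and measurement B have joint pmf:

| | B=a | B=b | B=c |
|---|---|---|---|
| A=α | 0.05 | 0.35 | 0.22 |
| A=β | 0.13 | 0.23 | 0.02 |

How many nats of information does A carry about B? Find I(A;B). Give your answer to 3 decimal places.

Marginals: p(A) = (0.6200, 0.3800), p(B) = (0.1800, 0.5800, 0.2400).
I(A;B) = H(A) + H(B) − H(A,B).
H(A) = 0.6641, H(B) = 0.9671, H(A,B) = 1.5318.
I(A;B) = 0.6641 + 0.9671 − 1.5318 = 0.099 nats.

0.099 nats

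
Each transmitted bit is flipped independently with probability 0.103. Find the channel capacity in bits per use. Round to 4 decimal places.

Binary symmetric channel: C = 1 − h₂(ε) where h₂ is the binary entropy function.
h₂(0.103) = −0.103·log₂0.103 − 0.897·log₂0.897 = 0.4784.
C = 1 − 0.4784 = 0.5216 bits per channel use.

0.5216 bits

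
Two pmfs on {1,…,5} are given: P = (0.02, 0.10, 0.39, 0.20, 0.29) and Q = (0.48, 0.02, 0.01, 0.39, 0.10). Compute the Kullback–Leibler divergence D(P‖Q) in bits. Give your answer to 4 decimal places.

2.4546 bits

D(P‖Q) = Σ p·log₂(p/q).
  0.02·log₂(0.02/0.48) = -0.09170
  0.10·log₂(0.10/0.02) = 0.23219
  0.39·log₂(0.39/0.01) = 2.06131
  0.20·log₂(0.20/0.39) = -0.19269
  0.29·log₂(0.29/0.10) = 0.44546
D(P‖Q) = 2.4546 bits.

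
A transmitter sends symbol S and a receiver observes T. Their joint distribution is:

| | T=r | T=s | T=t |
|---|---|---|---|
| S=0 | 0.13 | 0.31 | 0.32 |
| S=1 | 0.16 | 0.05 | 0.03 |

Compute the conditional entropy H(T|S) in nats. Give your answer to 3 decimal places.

0.990 nats

Marginals: p(S) = (0.7600, 0.2400), p(T) = (0.2900, 0.3600, 0.3500).
H(T|S) = Σ p(S) · H(T|S=·).
  S=0: p=0.7600, H(T|S=0) = 1.0320
  S=1: p=0.2400, H(T|S=1) = 0.8570
Weighted sum = 0.990 nats.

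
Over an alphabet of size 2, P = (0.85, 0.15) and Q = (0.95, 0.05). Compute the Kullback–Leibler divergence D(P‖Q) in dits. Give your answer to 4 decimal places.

D(P‖Q) = Σ p·log₁₀(p/q).
  0.85·log₁₀(0.85/0.95) = -0.04106
  0.15·log₁₀(0.15/0.05) = 0.07157
D(P‖Q) = 0.0305 dits.

0.0305 dits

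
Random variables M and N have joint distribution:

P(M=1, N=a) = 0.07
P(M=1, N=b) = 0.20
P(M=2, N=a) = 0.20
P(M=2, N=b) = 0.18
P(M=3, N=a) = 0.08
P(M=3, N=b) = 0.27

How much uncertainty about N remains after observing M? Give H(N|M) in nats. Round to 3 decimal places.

0.606 nats

Chain rule: H(N|M) = H(M,N) − H(M).
Marginals: p(M) = (0.2700, 0.3800, 0.3500), p(N) = (0.3500, 0.6500).
H(M,N) = 1.6942 nats; H(M) = 1.0886 nats.
H(N|M) = 1.6942 − 1.0886 = 0.606 nats.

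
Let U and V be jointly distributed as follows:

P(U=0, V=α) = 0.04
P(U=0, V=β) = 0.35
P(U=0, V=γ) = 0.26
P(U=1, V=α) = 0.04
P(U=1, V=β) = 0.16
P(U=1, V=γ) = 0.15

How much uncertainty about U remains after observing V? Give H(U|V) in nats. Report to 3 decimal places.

0.642 nats

Marginals: p(U) = (0.6500, 0.3500), p(V) = (0.0800, 0.5100, 0.4100).
H(U|V) = Σ p(V) · H(U|V=·).
  V=α: p=0.0800, H(U|V=α) = 0.6931
  V=β: p=0.5100, H(U|V=β) = 0.6220
  V=γ: p=0.4100, H(U|V=γ) = 0.6567
Weighted sum = 0.642 nats.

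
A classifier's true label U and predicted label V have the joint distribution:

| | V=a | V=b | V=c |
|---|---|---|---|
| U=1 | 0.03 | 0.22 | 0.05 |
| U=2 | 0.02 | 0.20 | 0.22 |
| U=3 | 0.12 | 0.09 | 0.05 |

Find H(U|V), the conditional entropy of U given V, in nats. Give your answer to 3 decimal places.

0.933 nats

Marginals: p(U) = (0.3000, 0.4400, 0.2600), p(V) = (0.1700, 0.5100, 0.3200).
H(U|V) = Σ p(V) · H(U|V=·).
  V=a: p=0.1700, H(U|V=a) = 0.8037
  V=b: p=0.5100, H(U|V=b) = 1.0359
  V=c: p=0.3200, H(U|V=c) = 0.8377
Weighted sum = 0.933 nats.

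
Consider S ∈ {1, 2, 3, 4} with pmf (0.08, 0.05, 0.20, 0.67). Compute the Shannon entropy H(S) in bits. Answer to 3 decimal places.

H(S) = −Σ p·log₂ p.
  −(0.08)·log₂(0.08) = 0.2915
  −(0.05)·log₂(0.05) = 0.2161
  −(0.20)·log₂(0.20) = 0.4644
  −(0.67)·log₂(0.67) = 0.3871
Sum: 0.2915 + 0.2161 + 0.4644 + 0.3871 = 1.359 bits.

1.359 bits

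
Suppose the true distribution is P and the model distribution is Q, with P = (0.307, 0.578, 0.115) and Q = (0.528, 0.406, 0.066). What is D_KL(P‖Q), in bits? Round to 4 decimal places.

D(P‖Q) = Σ p·log₂(p/q).
  0.307·log₂(0.307/0.528) = -0.24017
  0.578·log₂(0.578/0.406) = 0.29454
  0.115·log₂(0.115/0.066) = 0.09213
D(P‖Q) = 0.1465 bits.

0.1465 bits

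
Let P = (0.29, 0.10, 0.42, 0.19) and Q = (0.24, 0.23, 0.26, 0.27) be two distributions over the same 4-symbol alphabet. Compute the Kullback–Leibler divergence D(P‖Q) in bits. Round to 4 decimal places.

D(P‖Q) = Σ p·log₂(p/q).
  0.29·log₂(0.29/0.24) = 0.07918
  0.10·log₂(0.10/0.23) = -0.12016
  0.42·log₂(0.42/0.26) = 0.29059
  0.19·log₂(0.19/0.27) = -0.09632
D(P‖Q) = 0.1533 bits.

0.1533 bits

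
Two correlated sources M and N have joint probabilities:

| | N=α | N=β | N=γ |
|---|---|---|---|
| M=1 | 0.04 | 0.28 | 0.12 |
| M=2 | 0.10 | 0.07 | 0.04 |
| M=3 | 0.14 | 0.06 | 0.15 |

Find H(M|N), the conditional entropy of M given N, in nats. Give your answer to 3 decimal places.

Marginals: p(M) = (0.4400, 0.2100, 0.3500), p(N) = (0.2800, 0.4100, 0.3100).
H(M|N) = Σ p(N) · H(M|N=·).
  N=α: p=0.2800, H(M|N=α) = 0.9923
  N=β: p=0.4100, H(M|N=β) = 0.8435
  N=γ: p=0.3100, H(M|N=γ) = 0.9829
Weighted sum = 0.928 nats.

0.928 nats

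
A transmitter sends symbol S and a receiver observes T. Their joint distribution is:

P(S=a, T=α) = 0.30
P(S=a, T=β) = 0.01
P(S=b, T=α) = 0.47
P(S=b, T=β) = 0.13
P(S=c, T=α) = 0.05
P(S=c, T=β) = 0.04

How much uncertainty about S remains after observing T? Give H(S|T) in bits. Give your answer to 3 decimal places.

1.204 bits

Chain rule: H(S|T) = H(S,T) − H(T).
Marginals: p(S) = (0.3100, 0.6000, 0.0900), p(T) = (0.8200, 0.1800).
H(S,T) = 1.8840 bits; H(T) = 0.6801 bits.
H(S|T) = 1.8840 − 0.6801 = 1.204 bits.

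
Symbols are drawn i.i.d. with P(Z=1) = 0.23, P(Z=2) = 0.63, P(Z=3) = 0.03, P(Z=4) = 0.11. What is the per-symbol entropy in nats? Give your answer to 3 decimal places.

0.977 nats

H(Z) = −Σ p·ln p.
  −(0.23)·ln(0.23) = 0.3380
  −(0.63)·ln(0.63) = 0.2911
  −(0.03)·ln(0.03) = 0.1052
  −(0.11)·ln(0.11) = 0.2428
Sum: 0.3380 + 0.2911 + 0.1052 + 0.2428 = 0.977 nats.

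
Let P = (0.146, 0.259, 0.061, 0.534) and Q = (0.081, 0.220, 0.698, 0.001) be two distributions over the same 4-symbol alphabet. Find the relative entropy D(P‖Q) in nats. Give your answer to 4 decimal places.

3.3333 nats

D(P‖Q) = Σ p·ln(p/q).
  0.146·ln(0.146/0.081) = 0.08602
  0.259·ln(0.259/0.220) = 0.04227
  0.061·ln(0.061/0.698) = -0.14868
  0.534·ln(0.534/0.001) = 3.35373
D(P‖Q) = 3.3333 nats.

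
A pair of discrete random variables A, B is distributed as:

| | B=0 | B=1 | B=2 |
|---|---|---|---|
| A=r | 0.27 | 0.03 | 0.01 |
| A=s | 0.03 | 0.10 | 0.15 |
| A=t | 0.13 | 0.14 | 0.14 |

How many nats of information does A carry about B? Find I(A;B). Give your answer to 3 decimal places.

Marginals: p(A) = (0.3100, 0.2800, 0.4100), p(B) = (0.4300, 0.2700, 0.3000).
I(A;B) = H(A) + H(B) − H(A,B).
H(A) = 1.0851, H(B) = 1.0776, H(A,B) = 1.9405.
I(A;B) = 1.0851 + 1.0776 − 1.9405 = 0.222 nats.

0.222 nats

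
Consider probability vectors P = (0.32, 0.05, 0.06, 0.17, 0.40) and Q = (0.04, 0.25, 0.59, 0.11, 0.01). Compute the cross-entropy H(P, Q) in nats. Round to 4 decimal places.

H(P,Q) = −Σ p·ln q.
  −0.32·ln(0.04) = 1.03004
  −0.05·ln(0.25) = 0.06931
  −0.06·ln(0.59) = 0.03166
  −0.17·ln(0.11) = 0.37524
  −0.40·ln(0.01) = 1.84207
H(P,Q) = 3.3483 nats.

3.3483 nats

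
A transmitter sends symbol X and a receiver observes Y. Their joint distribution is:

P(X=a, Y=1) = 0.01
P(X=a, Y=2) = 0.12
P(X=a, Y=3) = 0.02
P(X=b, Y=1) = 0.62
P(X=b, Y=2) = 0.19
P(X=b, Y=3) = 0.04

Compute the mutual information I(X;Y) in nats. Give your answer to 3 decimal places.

0.126 nats

Marginals: p(X) = (0.1500, 0.8500), p(Y) = (0.6300, 0.3100, 0.0600).
I(X;Y) = H(X) + H(Y) − H(X,Y).
H(X) = 0.4227, H(Y) = 0.8230, H(X,Y) = 1.1194.
I(X;Y) = 0.4227 + 0.8230 − 1.1194 = 0.126 nats.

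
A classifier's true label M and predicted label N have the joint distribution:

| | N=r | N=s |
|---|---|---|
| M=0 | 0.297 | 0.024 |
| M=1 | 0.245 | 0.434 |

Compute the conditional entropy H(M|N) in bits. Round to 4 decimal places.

0.6742 bits

Chain rule: H(M|N) = H(M,N) − H(N).
Marginals: p(M) = (0.3210, 0.6790), p(N) = (0.5420, 0.4580).
H(M,N) = 1.6691 bits; H(N) = 0.9949 bits.
H(M|N) = 1.6691 − 0.9949 = 0.6742 bits.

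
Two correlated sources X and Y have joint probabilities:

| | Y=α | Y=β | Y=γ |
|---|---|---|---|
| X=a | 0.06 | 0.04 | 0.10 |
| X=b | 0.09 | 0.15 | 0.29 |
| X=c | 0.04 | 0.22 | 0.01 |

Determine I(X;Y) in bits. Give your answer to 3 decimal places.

0.236 bits

Marginals: p(X) = (0.2000, 0.5300, 0.2700), p(Y) = (0.1900, 0.4100, 0.4000).
I(X;Y) = Σ p(x,y)·log₂[p(x,y)/(p(x)p(y))].
  (a,α): 0.06·log₂(1.5789) = 0.0395
  (a,β): 0.04·log₂(0.4878) = -0.0414
  (a,γ): 0.10·log₂(1.2500) = 0.0322
  (b,α): 0.09·log₂(0.8937) = -0.0146
  (b,β): 0.15·log₂(0.6903) = -0.0802
  (b,γ): 0.29·log₂(1.3679) = 0.1311
  (c,α): 0.04·log₂(0.7797) = -0.0144
  (c,β): 0.22·log₂(1.9874) = 0.2180
  (c,γ): 0.01·log₂(0.0926) = -0.0343
Sum = 0.236 bits.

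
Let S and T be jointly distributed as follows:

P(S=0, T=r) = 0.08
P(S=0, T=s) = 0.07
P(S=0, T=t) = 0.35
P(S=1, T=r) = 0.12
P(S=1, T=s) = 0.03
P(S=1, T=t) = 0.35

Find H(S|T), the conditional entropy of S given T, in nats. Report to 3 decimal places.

0.681 nats

Marginals: p(S) = (0.5000, 0.5000), p(T) = (0.2000, 0.1000, 0.7000).
H(S|T) = Σ p(T) · H(S|T=·).
  T=r: p=0.2000, H(S|T=r) = 0.6730
  T=s: p=0.1000, H(S|T=s) = 0.6109
  T=t: p=0.7000, H(S|T=t) = 0.6931
Weighted sum = 0.681 nats.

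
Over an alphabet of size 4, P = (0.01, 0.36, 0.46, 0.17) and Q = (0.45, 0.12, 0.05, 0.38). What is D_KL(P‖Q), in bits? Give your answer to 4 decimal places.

1.7911 bits

D(P‖Q) = Σ p·log₂(p/q).
  0.01·log₂(0.01/0.45) = -0.05492
  0.36·log₂(0.36/0.12) = 0.57059
  0.46·log₂(0.46/0.05) = 1.47275
  0.17·log₂(0.17/0.38) = -0.19728
D(P‖Q) = 1.7911 bits.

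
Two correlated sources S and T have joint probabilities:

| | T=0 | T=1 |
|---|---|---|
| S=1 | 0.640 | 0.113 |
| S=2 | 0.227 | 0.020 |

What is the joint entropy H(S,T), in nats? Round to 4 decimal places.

0.9468 nats

H(S,T) = −Σ p(x,y)·ln p(x,y) over all 4 cells.
  cell (1,0): −0.640·ln0.640 = 0.28562
  cell (1,1): −0.113·ln0.113 = 0.24638
  cell (2,0): −0.227·ln0.227 = 0.33660
  cell (2,1): −0.020·ln0.020 = 0.07824
Sum = 0.9468 nats.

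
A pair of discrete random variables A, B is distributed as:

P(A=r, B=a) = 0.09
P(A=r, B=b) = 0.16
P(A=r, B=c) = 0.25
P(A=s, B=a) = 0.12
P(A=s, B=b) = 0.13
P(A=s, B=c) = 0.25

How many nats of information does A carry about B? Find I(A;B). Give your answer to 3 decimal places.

0.004 nats

Marginals: p(A) = (0.5000, 0.5000), p(B) = (0.2100, 0.2900, 0.5000).
I(A;B) = H(A) + H(B) − H(A,B).
H(A) = 0.6931, H(B) = 1.0333, H(A,B) = 1.7227.
I(A;B) = 0.6931 + 1.0333 − 1.7227 = 0.004 nats.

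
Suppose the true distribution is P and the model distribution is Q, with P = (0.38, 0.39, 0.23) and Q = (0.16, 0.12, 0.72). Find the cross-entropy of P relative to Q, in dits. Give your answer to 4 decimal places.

H(P,Q) = −Σ p·log₁₀ q.
  −0.38·log₁₀(0.16) = 0.30243
  −0.39·log₁₀(0.12) = 0.35912
  −0.23·log₁₀(0.72) = 0.03281
H(P,Q) = 0.6944 dits.

0.6944 dits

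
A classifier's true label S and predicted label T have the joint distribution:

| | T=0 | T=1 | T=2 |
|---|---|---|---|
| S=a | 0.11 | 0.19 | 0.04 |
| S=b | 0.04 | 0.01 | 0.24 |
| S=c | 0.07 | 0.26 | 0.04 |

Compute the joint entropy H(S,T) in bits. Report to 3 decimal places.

H(S,T) = −Σ p(x,y)·log₂ p(x,y) over all 9 cells.
  cell (a,0): −0.11·log₂0.11 = 0.3503
  cell (a,1): −0.19·log₂0.19 = 0.4552
  cell (a,2): −0.04·log₂0.04 = 0.1858
  cell (b,0): −0.04·log₂0.04 = 0.1858
  cell (b,1): −0.01·log₂0.01 = 0.0664
  cell (b,2): −0.24·log₂0.24 = 0.4941
  cell (c,0): −0.07·log₂0.07 = 0.2686
  cell (c,1): −0.26·log₂0.26 = 0.5053
  cell (c,2): −0.04·log₂0.04 = 0.1858
Sum = 2.697 bits.

2.697 bits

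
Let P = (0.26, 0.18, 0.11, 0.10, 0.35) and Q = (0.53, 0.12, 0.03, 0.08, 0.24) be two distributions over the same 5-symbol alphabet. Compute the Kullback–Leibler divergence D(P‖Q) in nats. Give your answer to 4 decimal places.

0.1851 nats

D(P‖Q) = Σ p·ln(p/q).
  0.26·ln(0.26/0.53) = -0.18517
  0.18·ln(0.18/0.12) = 0.07298
  0.11·ln(0.11/0.03) = 0.14292
  0.10·ln(0.10/0.08) = 0.02231
  0.35·ln(0.35/0.24) = 0.13205
D(P‖Q) = 0.1851 nats.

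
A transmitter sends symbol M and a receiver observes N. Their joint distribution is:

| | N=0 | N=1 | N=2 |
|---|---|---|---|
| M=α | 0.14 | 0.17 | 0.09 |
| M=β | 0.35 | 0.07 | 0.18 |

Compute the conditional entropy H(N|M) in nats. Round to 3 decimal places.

Marginals: p(M) = (0.4000, 0.6000), p(N) = (0.4900, 0.2400, 0.2700).
H(N|M) = Σ p(M) · H(N|M=·).
  M=α: p=0.4000, H(N|M=α) = 1.0667
  M=β: p=0.6000, H(N|M=β) = 0.9263
Weighted sum = 0.982 nats.

0.982 nats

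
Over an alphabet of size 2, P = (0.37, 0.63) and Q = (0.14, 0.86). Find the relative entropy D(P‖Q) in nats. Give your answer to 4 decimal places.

D(P‖Q) = Σ p·ln(p/q).
  0.37·ln(0.37/0.14) = 0.35959
  0.63·ln(0.63/0.86) = -0.19606
D(P‖Q) = 0.1635 nats.

0.1635 nats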